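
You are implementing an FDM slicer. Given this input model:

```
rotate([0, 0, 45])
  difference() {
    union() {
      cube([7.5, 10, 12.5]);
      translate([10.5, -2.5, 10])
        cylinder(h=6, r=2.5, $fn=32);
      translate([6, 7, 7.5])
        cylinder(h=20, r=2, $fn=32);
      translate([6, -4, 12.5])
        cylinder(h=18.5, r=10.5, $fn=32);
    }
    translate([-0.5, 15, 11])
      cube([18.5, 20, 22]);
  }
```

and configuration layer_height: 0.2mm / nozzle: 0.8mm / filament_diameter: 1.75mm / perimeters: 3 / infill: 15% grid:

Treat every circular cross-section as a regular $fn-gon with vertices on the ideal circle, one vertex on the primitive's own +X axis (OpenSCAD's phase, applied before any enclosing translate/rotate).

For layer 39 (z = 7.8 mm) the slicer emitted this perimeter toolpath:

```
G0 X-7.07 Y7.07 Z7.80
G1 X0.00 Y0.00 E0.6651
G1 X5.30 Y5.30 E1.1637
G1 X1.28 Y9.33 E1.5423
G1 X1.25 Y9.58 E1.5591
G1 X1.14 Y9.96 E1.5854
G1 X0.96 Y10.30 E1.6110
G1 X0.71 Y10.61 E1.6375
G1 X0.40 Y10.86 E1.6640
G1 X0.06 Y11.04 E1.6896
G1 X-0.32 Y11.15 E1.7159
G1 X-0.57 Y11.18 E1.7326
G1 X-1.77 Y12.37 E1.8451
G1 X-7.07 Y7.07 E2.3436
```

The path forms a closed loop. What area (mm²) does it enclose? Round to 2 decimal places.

Apply the shoelace formula to the sequence of (X, Y) vertices; enclosed area = 75.87 mm².

75.87 mm²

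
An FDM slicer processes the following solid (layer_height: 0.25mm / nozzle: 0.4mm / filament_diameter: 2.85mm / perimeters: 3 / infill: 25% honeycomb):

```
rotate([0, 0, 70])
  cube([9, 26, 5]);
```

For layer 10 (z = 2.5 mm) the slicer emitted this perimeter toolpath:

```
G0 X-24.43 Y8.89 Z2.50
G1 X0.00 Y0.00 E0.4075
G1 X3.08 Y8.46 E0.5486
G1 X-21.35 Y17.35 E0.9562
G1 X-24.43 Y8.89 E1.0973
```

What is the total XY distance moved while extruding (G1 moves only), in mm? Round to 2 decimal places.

Sum the Euclidean lengths of each G1 segment: total = 70.00 mm.

70.00 mm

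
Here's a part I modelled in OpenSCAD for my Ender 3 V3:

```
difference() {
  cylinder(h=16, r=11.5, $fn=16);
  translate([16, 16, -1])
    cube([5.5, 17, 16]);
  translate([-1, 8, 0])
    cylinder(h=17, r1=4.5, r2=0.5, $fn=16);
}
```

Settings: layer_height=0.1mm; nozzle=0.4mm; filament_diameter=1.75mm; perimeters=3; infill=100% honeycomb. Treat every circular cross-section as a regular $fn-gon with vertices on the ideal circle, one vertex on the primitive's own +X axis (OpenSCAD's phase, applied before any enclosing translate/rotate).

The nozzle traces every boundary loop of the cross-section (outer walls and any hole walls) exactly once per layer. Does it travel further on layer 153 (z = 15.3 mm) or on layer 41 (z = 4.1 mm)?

layer 41 (z = 4.1 mm)

Layer 153 (z = 15.3): the r=11.5 cylinder contributes a regular 16-gon of circumradius 11.5 (perimeter = 2·16·11.500·sin(180°/16) = 71.79 mm); the cube at (16, 16) is absent (z outside [-1, 15]); the cone at (-1, 8) contributes a regular 16-gon of circumradius 0.900 (interpolated between r1=4.5 and r2=0.5 at t=0.900) (perimeter = 2·16·0.900·sin(180°/16) = 5.62 mm); Taking the first minus the rest: starting from the r=11.5 cylinder, the cone at (-1, 8) lies wholly inside it (removes its full 2.48 mm² and its 5.62 mm outline becomes a hole wall) — boundary (outer + 1 inner loop) = 77.41 mm. So its perimeter = 77.41 mm. Layer 41 (z = 4.1): the cylinder: section is a regular 16-gon, circumradius r=11.5 (perimeter = 2·16·11.500·sin(180°/16) = 71.79 mm); the cube at (16, 16) is present — its section is the full 5.5×17 rectangle (perimeter 45.00 mm); the cone at (-1, 8) (r1=4.5→r2=0.5) has section circumradius 3.535 here — a regular 16-gon (perimeter = 2·16·3.535·sin(180°/16) = 22.07 mm); Subtracting the remaining from the first: starting from the r=11.5 cylinder, the 5.5×17 cube at (16, 16) misses the remaining region (no effect); the cone at (-1, 8) partially overlaps it — only the 37.82 mm² overlap (of its 38.26 mm²) is removed, clipping the outline — boundary = 88.80 mm. So its perimeter = 88.80 mm. Layer 41 is larger (88.80 vs 77.41 mm).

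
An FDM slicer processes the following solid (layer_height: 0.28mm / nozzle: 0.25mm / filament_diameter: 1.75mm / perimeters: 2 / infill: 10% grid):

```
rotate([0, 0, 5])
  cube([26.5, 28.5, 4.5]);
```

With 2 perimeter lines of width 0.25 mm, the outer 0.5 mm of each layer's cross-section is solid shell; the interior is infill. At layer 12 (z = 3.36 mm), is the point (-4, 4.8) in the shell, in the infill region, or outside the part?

outside

At z = 3.36 mm: the cube is present — its section is the full 26.5×28.5 rectangle; (rotated 5° about Z; rotation is an isometry so areas/perimeters/island counts are preserved). Overall, the cross-section is a single solid region. Undo the 5° rotation: the query point maps to (-3.566, 5.130) in the un-rotated model frame. The nearest boundary edge runs (0.00, 28.50)→(0.00, 0.00); distance from the point to it = 3.57 mm. The point is not inside any of the regions above, so it lies outside the cross-section (3.57 mm from the nearest boundary).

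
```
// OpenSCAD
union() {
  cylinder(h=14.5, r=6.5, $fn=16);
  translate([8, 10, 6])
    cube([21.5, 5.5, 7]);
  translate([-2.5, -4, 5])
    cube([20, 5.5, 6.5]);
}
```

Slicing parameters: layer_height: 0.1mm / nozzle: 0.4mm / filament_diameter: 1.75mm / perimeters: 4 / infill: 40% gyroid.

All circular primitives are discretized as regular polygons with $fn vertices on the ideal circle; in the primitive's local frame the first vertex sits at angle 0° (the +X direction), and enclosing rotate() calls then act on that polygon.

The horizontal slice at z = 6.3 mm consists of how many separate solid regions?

At z = 6.3 mm: the cylinder: section is a regular 16-gon, circumradius r=6.5; the cube at (8, 10) is present — its section is the full 21.5×5.5 rectangle; the cube at (-2.5, -4) (footprint 20×5.5) is included at this height; Combining (union): the regions partially overlap (shared area 47.15 mm²), so overlapping operands fuse into one piece — 2 connected regions. The result has 2 disconnected regions.

2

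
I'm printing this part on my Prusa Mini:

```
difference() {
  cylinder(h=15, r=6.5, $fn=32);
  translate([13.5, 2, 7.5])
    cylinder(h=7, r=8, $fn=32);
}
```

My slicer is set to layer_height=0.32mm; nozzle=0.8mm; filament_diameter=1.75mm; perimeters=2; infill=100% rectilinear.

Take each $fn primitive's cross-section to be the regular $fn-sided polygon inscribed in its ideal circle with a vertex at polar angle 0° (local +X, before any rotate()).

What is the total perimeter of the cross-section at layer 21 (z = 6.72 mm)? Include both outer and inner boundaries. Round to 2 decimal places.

40.78 mm

At z = 6.72 mm: the r=6.5 cylinder gives a regular 32-gon of circumradius 6.5 (constant along its height) (perimeter = 2·32·6.500·sin(180°/32) = 40.78 mm); the cylinder at (13.5, 2) does not reach this height (z outside [7.5, 14.5]); Taking the first minus the rest: none of the subtracted shapes is present at this height, so the r=6.5 cylinder is unchanged — boundary = 40.78 mm. Overall, the cross-section is a single solid region. Total boundary length (outer) = 40.78 mm.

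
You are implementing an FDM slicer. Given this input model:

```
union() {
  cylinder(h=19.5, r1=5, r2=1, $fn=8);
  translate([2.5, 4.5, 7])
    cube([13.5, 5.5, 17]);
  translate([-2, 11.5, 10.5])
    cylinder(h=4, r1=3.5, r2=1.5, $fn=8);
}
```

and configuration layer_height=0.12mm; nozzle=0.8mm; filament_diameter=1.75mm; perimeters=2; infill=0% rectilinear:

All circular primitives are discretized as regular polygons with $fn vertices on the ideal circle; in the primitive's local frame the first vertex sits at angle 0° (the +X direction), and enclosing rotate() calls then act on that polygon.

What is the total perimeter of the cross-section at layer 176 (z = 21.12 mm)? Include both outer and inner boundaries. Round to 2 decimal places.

38.00 mm

At z = 21.12 mm: the cone is absent (z outside [0, 19.5]); the 13.5×5.5 cube at (2.5, 4.5) contributes its full rectangle (perimeter 38.00 mm); the cone at (-2, 11.5) is not intersected at this z (z outside [10.5, 14.5]); Merging all regions: only the 13.5×5.5 cube at (2.5, 4.5) is present, so the union is just that shape — boundary = 38.00 mm. Overall, the cross-section is a single solid region. Total boundary length (outer) = 38.00 mm.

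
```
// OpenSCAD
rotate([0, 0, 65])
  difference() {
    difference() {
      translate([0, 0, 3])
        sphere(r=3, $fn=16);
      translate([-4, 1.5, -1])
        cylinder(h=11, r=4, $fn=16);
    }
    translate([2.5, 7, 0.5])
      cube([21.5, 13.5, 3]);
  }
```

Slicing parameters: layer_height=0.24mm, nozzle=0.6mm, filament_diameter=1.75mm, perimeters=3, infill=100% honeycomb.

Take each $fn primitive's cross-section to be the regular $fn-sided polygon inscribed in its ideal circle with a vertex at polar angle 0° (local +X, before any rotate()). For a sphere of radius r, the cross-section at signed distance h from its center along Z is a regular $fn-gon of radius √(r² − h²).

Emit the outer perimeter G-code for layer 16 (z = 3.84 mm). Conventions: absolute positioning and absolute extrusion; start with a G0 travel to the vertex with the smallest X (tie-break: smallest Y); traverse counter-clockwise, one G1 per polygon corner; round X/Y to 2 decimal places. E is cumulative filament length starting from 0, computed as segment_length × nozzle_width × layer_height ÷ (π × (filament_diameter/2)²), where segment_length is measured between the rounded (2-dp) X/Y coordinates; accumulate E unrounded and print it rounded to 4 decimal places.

G0 X-2.67 Y0.96 Z3.84
G1 X-1.36 Y0.63 E0.0809
G1 X-0.10 Y-0.29 E0.1743
G1 X0.71 Y-1.62 E0.2675
G1 X0.88 Y-2.72 E0.3341
G1 X0.99 Y-2.71 E0.3408
G1 X1.95 Y-2.12 E0.4082
G1 X2.61 Y-1.22 E0.4750
G1 X2.88 Y-0.13 E0.5423
G1 X2.71 Y0.99 E0.6101
G1 X2.12 Y1.95 E0.6775
G1 X1.22 Y2.61 E0.7444
G1 X0.13 Y2.88 E0.8116
G1 X-0.99 Y2.71 E0.8794
G1 X-1.95 Y2.12 E0.9469
G1 X-2.61 Y1.22 E1.0137
G1 X-2.67 Y0.96 E1.0297

At z = 3.84 mm: the r=3 sphere contributes a regular 16-gon of circumradius √(3²−0.84²) = 2.880; the cylinder at (-4, 1.5): section is a regular 16-gon, circumradius r=4; Taking the first minus the rest: starting from the r=3 sphere, the r=4 cylinder at (-4, 1.5) partially overlaps it — only the 9.03 mm² overlap (of its 48.98 mm²) is removed, clipping the outline — 1 connected region; the cube at (2.5, 7) is absent (z outside [0.5, 3.5]); Taking the first minus the rest: none of the subtracted shapes is present at this height, so the result so far is unchanged — 1 connected region; (rotated 65° about Z; rotation is an isometry so areas/perimeters/island counts are preserved). The outline is a single polygon with 16 vertices. Extrusion per mm of travel: 0.6 × 0.24 / (π × 0.875²) = 0.059868. Accumulating E over each segment gives final E = 1.0297.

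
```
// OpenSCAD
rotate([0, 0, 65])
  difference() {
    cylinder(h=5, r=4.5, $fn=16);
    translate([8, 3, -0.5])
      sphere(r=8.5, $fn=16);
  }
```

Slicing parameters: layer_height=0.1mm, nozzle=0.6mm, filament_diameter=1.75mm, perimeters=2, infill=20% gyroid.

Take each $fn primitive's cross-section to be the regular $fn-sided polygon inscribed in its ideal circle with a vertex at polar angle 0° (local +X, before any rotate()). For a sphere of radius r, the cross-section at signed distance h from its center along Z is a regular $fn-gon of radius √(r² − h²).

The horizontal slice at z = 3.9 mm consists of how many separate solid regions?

At z = 3.9 mm: the cylinder: section is a regular 16-gon, circumradius r=4.5; the r=8.5 sphere at (8, 3) contributes a regular 16-gon of circumradius √(8.5²−4.4²) = 7.273; After the difference (first − rest): starting from the r=4.5 cylinder, the r=8.5 sphere at (8, 3) partially overlaps it — only the 15.99 mm² overlap (of its 161.92 mm²) is removed, clipping the outline — 1 connected region; (whole slice rotated 65° about Z — lengths, areas and connectivity unchanged). The result has 1 disconnected region.

1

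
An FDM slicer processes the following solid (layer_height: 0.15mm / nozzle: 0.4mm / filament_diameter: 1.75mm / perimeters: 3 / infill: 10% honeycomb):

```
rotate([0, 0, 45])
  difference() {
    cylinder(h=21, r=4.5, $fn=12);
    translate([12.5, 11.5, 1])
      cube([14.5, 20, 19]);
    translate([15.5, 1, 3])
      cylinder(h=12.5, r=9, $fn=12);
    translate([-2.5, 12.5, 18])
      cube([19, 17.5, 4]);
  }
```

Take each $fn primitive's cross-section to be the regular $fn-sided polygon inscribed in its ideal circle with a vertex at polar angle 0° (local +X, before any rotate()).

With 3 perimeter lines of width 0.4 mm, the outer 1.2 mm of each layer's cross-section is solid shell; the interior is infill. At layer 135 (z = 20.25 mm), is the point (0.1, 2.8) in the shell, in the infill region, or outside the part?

At z = 20.25 mm: the r=4.5 cylinder contributes a regular 12-gon of circumradius 4.5; the cube at (12.5, 11.5) does not reach this height (z outside [1, 20]); the cylinder at (15.5, 1) is absent (z outside [3, 15.5]); the cube at (-2.5, 12.5) is present — its section is the full 19×17.5 rectangle; Subtracting the remaining from the first: starting from the r=4.5 cylinder, the 19×17.5 cube at (-2.5, 12.5) misses the remaining region (no effect) — 1 connected region; (rotated 45° about Z; rotation is an isometry so areas/perimeters/island counts are preserved). Overall, the cross-section is a single solid region. Undo the 45° rotation: the query point maps to (2.051, 1.909) in the un-rotated model frame. The nearest boundary edge runs (2.25, 3.90)→(3.90, 2.25); distance from the point to it = 1.55 mm. The point is inside the cross-section and 1.55 mm from the nearest boundary — more than the 1.2 mm shell width (3 × 0.4), so it's in the infill interior.

infill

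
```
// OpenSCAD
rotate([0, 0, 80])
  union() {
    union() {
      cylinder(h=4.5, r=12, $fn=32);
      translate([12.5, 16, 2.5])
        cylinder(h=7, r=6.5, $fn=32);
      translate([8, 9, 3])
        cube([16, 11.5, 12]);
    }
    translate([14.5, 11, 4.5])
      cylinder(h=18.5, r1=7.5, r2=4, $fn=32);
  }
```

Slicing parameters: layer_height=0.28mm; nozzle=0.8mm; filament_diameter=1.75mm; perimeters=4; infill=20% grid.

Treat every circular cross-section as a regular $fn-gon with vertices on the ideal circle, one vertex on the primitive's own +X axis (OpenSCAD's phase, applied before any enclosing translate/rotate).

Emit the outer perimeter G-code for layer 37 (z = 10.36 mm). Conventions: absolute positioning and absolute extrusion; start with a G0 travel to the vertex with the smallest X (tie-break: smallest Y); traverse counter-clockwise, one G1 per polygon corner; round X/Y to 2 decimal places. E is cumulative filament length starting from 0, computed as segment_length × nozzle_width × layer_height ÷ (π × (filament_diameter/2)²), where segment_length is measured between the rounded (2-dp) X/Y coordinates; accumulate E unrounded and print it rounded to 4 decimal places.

G0 X-18.80 Y11.44 Z10.36
G1 X-7.47 Y9.44 E1.0715
G1 X-7.39 Y9.89 E1.1140
G1 X-6.93 Y9.95 E1.1572
G1 X-5.74 Y10.34 E1.2738
G1 X-4.65 Y10.95 E1.3902
G1 X-3.70 Y11.77 E1.5070
G1 X-2.92 Y12.76 E1.6244
G1 X-2.36 Y13.87 E1.7402
G1 X-2.02 Y15.08 E1.8573
G1 X-1.93 Y16.33 E1.9740
G1 X-2.08 Y17.57 E2.0903
G1 X-2.46 Y18.76 E2.2066
G1 X-3.08 Y19.86 E2.3242
G1 X-3.90 Y20.81 E2.4411
G1 X-4.88 Y21.58 E2.5572
G1 X-5.30 Y21.79 E2.6009
G1 X-4.70 Y25.20 E2.9233
G1 X-16.02 Y27.20 E3.9939
G1 X-18.80 Y11.44 E5.4842

At z = 10.36 mm: the cylinder is absent (z outside [0, 4.5]); the cylinder at (12.5, 16) does not reach this height (z outside [2.5, 9.5]); the cube at (8, 9) is present — its section is the full 16×11.5 rectangle; Merging all regions: only the 16×11.5 cube at (8, 9) is present, so the union is just that shape — 1 connected region; the cone at (14.5, 11) (r1=7.5→r2=4) has section circumradius 6.391 here — a regular 32-gon; Taking the union: the regions partially overlap (shared area 88.81 mm²), so overlapping operands fuse into one piece — 1 connected region; (rotated 80° about Z; rotation is an isometry so areas/perimeters/island counts are preserved). The outline is a single polygon with 19 vertices. Extrusion per mm of travel: 0.8 × 0.28 / (π × 0.875²) = 0.093128. Accumulating E over each segment gives final E = 5.4842.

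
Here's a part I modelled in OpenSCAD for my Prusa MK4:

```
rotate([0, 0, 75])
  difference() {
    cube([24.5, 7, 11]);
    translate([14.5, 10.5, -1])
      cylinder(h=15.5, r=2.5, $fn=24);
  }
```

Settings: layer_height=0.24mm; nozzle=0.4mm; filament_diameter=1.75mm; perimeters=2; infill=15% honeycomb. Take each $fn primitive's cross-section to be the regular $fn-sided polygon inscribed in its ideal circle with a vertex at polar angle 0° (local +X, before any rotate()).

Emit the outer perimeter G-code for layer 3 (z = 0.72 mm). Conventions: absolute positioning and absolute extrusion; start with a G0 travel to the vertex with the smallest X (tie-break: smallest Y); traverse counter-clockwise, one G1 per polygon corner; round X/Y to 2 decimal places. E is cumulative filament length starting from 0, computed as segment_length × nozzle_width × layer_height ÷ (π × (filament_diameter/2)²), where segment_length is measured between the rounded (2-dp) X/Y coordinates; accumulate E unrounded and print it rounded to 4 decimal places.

At z = 0.72 mm: the cube (footprint 24.5×7) is included at this height; the cylinder at (14.5, 10.5): section is a regular 24-gon, circumradius r=2.5; Taking the first minus the rest: starting from the 24.5×7 cube, the r=2.5 cylinder at (14.5, 10.5) misses the remaining region (no effect) — 1 connected region; (whole slice rotated 75° about Z — lengths, areas and connectivity unchanged). The outline is a single polygon with 4 vertices. Extrusion per mm of travel: 0.4 × 0.24 / (π × 0.875²) = 0.039912. Accumulating E over each segment gives final E = 2.5147.

G0 X-6.76 Y1.81 Z0.72
G1 X0.00 Y0.00 E0.2793
G1 X6.34 Y23.67 E1.2573
G1 X-0.42 Y25.48 E1.5366
G1 X-6.76 Y1.81 E2.5147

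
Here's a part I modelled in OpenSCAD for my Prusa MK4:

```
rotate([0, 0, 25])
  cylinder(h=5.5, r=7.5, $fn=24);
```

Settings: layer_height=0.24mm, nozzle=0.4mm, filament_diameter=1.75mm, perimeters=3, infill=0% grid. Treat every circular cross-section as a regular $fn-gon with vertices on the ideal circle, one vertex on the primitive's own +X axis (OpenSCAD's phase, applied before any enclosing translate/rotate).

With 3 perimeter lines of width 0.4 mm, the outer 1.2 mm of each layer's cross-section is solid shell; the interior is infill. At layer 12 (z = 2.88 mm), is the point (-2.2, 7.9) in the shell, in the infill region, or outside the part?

At z = 2.88 mm: the cylinder: section is a regular 24-gon, circumradius r=7.5; (whole slice rotated 25° about Z — lengths, areas and connectivity unchanged). Overall, the cross-section is a single solid region. Undo the 25° rotation: the query point maps to (1.345, 8.090) in the un-rotated model frame. The nearest boundary edge runs (1.94, 7.24)→(0.00, 7.50); distance from the point to it = 0.76 mm. The point is not inside any of the regions above, so it lies outside the cross-section (0.76 mm from the nearest boundary).

outside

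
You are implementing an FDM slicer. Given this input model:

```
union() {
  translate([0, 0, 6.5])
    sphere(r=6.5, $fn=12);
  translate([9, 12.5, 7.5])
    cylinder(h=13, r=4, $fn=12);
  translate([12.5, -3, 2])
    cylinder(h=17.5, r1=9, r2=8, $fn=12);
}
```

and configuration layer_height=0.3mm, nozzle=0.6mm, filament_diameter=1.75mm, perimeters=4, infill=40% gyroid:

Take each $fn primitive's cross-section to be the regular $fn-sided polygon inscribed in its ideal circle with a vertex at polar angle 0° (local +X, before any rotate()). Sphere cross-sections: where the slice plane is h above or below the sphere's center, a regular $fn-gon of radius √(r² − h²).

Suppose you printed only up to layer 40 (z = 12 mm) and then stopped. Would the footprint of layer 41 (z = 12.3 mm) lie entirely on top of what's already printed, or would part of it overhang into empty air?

Compare the two slices. At z = 12: the sphere: section is a regular 12-gon, circumradius = √(r²−h²) = √(6.5²−5.5²) = 3.464 (area = (12/2)·3.464²·sin(360°/12) = 36.00 mm²); the cylinder at (9, 12.5): section is a regular 12-gon, circumradius r=4 (area = (12/2)·4.000²·sin(360°/12) = 48.00 mm²); the cone at (12.5, -3) (r1=9→r2=8) has section circumradius 8.429 here — a regular 12-gon (area = (12/2)·8.429²·sin(360°/12) = 213.12 mm²); Merging all regions: the 3 present regions are separate (no shared area or edge), so areas and boundary lengths simply add and each stays a separate island — area = 297.12 mm². At z = 12.3: the sphere: section is a regular 12-gon, circumradius = √(r²−h²) = √(6.5²−5.8²) = 2.934 (area = (12/2)·2.934²·sin(360°/12) = 25.83 mm²); the r=4 cylinder at (9, 12.5) gives a regular 12-gon of circumradius 4 (constant along its height) (area = (12/2)·4.000²·sin(360°/12) = 48.00 mm²); the cone at (12.5, -3) contributes a regular 12-gon of circumradius 8.411 (interpolated between r1=9 and r2=8 at t=0.589) (area = (12/2)·8.411²·sin(360°/12) = 212.26 mm²); Merging all regions: the 3 present regions are separate (no shared area or edge), so areas and boundary lengths simply add and each stays a separate island — area = 286.09 mm². Checking containment: the cross-section at z = 12.3 is a subset of the cross-section at z = 12.

entirely on top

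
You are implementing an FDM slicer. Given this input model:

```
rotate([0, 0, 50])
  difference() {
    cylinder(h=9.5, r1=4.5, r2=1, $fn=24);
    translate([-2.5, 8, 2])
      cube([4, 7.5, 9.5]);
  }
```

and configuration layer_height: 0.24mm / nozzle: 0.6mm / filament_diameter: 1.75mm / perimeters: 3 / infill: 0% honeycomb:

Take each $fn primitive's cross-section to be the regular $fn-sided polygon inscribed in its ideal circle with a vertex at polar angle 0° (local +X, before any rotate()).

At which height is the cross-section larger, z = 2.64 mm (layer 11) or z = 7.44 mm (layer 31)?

Layer 11 (z = 2.64): the cone (r1=4.5→r2=1) has section circumradius 3.527 here — a regular 24-gon (area = (24/2)·3.527²·sin(360°/24) = 38.64 mm²); the cube at (-2.5, 8) (footprint 4×7.5) is included at this height (area 30.00 mm²); After the difference (first − rest): starting from the cone (38.64 mm²), the 4×7.5 cube at (-2.5, 8) misses the remaining region (no effect) — area = 38.64 mm²; (rotated 50° about Z; rotation is an isometry so areas/perimeters/island counts are preserved). So its area = 38.64 mm². Layer 31 (z = 7.44): the cone contributes a regular 24-gon of circumradius 1.759 (interpolated between r1=4.5 and r2=1 at t=0.783) (area = (24/2)·1.759²·sin(360°/24) = 9.61 mm²); the cube at (-2.5, 8) (footprint 4×7.5) is included at this height (area 30.00 mm²); After the difference (first − rest): starting from the cone (9.61 mm²), the 4×7.5 cube at (-2.5, 8) misses the remaining region (no effect) — area = 9.61 mm²; (whole slice rotated 50° about Z — lengths, areas and connectivity unchanged). So its area = 9.61 mm². Layer 11 is larger (38.64 vs 9.61 mm²).

layer 11 (z = 2.64 mm)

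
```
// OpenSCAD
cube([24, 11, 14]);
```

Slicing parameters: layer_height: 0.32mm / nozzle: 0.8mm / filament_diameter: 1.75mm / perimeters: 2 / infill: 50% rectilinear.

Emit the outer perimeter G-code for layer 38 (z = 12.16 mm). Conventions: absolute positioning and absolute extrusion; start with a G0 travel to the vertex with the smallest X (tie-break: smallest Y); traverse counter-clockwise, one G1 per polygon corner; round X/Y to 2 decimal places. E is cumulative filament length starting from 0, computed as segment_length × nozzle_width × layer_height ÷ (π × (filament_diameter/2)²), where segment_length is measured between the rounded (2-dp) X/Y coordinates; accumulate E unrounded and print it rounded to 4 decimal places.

At z = 12.16 mm: the cube is present — its section is the full 24×11 rectangle. The outline is a single polygon with 4 vertices. Extrusion per mm of travel: 0.8 × 0.32 / (π × 0.875²) = 0.106432. Accumulating E over each segment gives final E = 7.4503.

G0 X0.00 Y0.00 Z12.16
G1 X24.00 Y0.00 E2.5544
G1 X24.00 Y11.00 E3.7251
G1 X0.00 Y11.00 E6.2795
G1 X0.00 Y0.00 E7.4503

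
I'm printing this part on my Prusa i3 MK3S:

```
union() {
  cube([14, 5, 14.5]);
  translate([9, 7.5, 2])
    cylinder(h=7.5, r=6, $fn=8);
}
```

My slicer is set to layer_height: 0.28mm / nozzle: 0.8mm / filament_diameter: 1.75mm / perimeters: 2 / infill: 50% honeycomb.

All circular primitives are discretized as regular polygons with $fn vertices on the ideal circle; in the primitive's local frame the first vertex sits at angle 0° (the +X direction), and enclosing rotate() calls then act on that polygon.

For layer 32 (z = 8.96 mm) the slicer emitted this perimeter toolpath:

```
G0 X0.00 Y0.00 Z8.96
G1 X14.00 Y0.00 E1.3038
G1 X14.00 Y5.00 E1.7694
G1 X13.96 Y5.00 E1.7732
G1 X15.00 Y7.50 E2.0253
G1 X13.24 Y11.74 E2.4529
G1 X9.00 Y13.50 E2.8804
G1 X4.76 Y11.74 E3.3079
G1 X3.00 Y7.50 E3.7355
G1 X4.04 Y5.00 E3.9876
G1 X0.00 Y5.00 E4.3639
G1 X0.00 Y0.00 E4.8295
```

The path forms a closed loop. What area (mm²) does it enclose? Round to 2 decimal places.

148.28 mm²

Apply the shoelace formula to the sequence of (X, Y) vertices; enclosed area = 148.28 mm².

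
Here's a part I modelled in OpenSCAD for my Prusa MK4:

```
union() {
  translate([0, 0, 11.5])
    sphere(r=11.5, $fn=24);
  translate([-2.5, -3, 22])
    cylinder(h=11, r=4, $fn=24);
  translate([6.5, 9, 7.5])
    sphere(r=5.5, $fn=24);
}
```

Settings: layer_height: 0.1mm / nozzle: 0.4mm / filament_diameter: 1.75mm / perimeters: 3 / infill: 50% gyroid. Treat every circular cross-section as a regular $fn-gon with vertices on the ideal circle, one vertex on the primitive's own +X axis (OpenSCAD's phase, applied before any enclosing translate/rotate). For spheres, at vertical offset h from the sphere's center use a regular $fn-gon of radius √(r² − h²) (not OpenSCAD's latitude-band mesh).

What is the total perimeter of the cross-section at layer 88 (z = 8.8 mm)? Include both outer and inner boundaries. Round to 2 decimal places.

78.60 mm

At z = 8.8 mm: the r=11.5 sphere contributes a regular 24-gon of circumradius √(11.5²−2.7²) = 11.179 (perimeter = 2·24·11.179·sin(180°/24) = 70.04 mm); the cylinder at (-2.5, -3) is not intersected at this z (z outside [22, 33]); the r=5.5 sphere at (6.5, 9) slices to a regular 24-gon of circumradius 5.344 (√(r²−h²) with h=1.3 from center) (perimeter = 2·24·5.344·sin(180°/24) = 33.48 mm); Combining (union): the regions partially overlap (shared area 39.98 mm²), so the edge portions inside another operand are dropped and the merged outline is re-measured after clipping — boundary = 78.60 mm. Overall, the cross-section is a single solid region. Total boundary length (outer) = 78.60 mm.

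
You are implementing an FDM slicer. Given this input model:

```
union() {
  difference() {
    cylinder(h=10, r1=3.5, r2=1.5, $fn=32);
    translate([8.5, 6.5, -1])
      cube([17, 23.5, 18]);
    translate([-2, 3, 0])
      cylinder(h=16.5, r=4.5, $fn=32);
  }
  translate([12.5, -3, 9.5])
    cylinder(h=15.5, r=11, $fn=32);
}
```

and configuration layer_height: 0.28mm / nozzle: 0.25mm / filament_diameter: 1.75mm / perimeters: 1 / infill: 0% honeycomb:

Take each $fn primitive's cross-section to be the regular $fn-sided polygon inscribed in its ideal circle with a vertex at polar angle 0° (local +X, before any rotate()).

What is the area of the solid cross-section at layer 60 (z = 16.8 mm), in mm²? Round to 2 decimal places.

At z = 16.8 mm: the cone does not reach this height (z outside [0, 10]); the cube at (8.5, 6.5) (footprint 17×23.5) is included at this height (area 399.50 mm²); the cylinder at (-2, 3) does not reach this height (z outside [0, 16.5]); After the difference (first − rest): the first operand is absent here, so nothing remains; the r=11 cylinder at (12.5, -3) contributes a regular 32-gon of circumradius 11 (area = (32/2)·11.000²·sin(360°/32) = 377.69 mm²); Merging all regions: only the r=11 cylinder at (12.5, -3) is present, so the union is just that shape — area = 377.69 mm². Overall, the cross-section is a single solid region. Net area = 377.69 mm².

377.69 mm²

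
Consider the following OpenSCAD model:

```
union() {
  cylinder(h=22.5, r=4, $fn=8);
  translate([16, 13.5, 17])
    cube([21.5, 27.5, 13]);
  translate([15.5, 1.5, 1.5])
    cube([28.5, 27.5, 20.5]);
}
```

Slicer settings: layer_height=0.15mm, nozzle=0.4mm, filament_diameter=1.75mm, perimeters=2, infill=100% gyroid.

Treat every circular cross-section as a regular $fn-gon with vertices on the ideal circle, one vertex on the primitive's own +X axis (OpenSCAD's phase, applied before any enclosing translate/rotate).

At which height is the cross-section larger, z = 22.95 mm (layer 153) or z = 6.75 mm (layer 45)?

layer 45 (z = 6.75 mm)

Layer 153 (z = 22.95): the cylinder does not reach this height (z outside [0, 22.5]); the cube at (16, 13.5) is present — its section is the full 21.5×27.5 rectangle (area 591.25 mm²); the cube at (15.5, 1.5) is absent (z outside [1.5, 22]); Combining (union): only the 21.5×27.5 cube at (16, 13.5) is present, so the union is just that shape — area = 591.25 mm². So its area = 591.25 mm². Layer 45 (z = 6.75): the r=4 cylinder gives a regular 8-gon of circumradius 4 (constant along its height) (area = (8/2)·4.000²·sin(360°/8) = 45.25 mm²); the cube at (16, 13.5) is not intersected at this z (z outside [17, 30]); the 28.5×27.5 cube at (15.5, 1.5) contributes its full rectangle (area 783.75 mm²); Combining (union): the 2 present regions are separate (no shared area or edge), so areas and boundary lengths simply add and each stays a separate island — area = 829.00 mm². So its area = 829.00 mm². Layer 45 is larger (829.00 vs 591.25 mm²).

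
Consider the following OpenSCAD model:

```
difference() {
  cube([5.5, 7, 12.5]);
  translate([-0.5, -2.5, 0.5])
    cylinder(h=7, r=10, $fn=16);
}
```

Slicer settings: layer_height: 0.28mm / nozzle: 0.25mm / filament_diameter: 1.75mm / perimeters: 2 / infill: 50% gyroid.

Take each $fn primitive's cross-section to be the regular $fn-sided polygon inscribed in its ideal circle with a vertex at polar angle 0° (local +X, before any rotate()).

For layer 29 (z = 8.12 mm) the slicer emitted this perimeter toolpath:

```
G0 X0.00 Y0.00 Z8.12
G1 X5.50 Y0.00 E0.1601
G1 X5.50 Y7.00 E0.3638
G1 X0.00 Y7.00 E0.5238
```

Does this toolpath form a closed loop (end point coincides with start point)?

no

Start point (G0): (0.00, 0.00). End point (last G1): the path does not return to the start — open.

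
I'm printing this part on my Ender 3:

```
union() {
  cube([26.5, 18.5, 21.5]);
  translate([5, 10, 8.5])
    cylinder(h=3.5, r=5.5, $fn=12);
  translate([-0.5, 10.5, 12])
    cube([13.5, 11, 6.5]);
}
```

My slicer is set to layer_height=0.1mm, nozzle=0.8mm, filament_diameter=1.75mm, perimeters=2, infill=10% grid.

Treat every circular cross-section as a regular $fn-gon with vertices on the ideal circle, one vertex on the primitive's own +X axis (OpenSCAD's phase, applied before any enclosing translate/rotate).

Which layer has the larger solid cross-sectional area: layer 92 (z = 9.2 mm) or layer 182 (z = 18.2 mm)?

layer 182 (z = 18.2 mm)

Layer 92 (z = 9.2): the 26.5×18.5 cube contributes its full rectangle (area 490.25 mm²); the r=5.5 cylinder at (5, 10) contributes a regular 12-gon of circumradius 5.5 (area = (12/2)·5.500²·sin(360°/12) = 90.75 mm²); the cube at (-0.5, 10.5) is absent (z outside [12, 18.5]); Taking the union: the regions partially overlap — summed areas 581.00 mm² minus the doubly-counted overlap 89.82 mm² gives 491.18 mm² — area = 491.18 mm². So its area = 491.18 mm². Layer 182 (z = 18.2): the 26.5×18.5 cube contributes its full rectangle (area 490.25 mm²); the cylinder at (5, 10) is absent (z outside [8.5, 12]); the cube at (-0.5, 10.5) (footprint 13.5×11) is included at this height (area 148.50 mm²); Taking the union: the regions partially overlap — summed areas 638.75 mm² minus the doubly-counted overlap 104.00 mm² gives 534.75 mm² — area = 534.75 mm². So its area = 534.75 mm². Layer 182 is larger (534.75 vs 491.18 mm²).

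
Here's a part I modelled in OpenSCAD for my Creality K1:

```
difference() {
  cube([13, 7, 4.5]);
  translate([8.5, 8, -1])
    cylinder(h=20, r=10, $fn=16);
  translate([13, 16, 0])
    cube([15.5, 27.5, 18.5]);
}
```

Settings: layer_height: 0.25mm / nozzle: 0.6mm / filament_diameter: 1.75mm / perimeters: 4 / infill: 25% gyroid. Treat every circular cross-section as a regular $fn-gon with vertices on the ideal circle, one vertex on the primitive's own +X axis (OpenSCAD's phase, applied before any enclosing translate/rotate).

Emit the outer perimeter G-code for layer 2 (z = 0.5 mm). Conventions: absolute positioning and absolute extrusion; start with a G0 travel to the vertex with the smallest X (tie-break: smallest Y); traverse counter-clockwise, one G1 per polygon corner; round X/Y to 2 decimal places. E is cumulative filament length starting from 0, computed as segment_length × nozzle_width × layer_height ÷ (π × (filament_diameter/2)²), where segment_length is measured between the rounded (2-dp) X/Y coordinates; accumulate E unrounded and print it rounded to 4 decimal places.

G0 X0.00 Y0.00 Z0.50
G1 X2.82 Y0.00 E0.1759
G1 X1.43 Y0.93 E0.2802
G1 X0.00 Y3.07 E0.4407
G1 X0.00 Y0.00 E0.6321

At z = 0.5 mm: the cube (footprint 13×7) is included at this height; the r=10 cylinder at (8.5, 8) contributes a regular 16-gon of circumradius 10; the 15.5×27.5 cube at (13, 16) contributes its full rectangle; Taking the first minus the rest: starting from the 13×7 cube, the r=10 cylinder at (8.5, 8) partially overlaps it — only the 87.50 mm² overlap (of its 306.15 mm²) is removed, clipping the outline; the 15.5×27.5 cube at (13, 16) misses the remaining region (no effect) — 1 connected region. The outline is a single polygon with 4 vertices. Extrusion per mm of travel: 0.6 × 0.25 / (π × 0.875²) = 0.062363. Accumulating E over each segment gives final E = 0.6321.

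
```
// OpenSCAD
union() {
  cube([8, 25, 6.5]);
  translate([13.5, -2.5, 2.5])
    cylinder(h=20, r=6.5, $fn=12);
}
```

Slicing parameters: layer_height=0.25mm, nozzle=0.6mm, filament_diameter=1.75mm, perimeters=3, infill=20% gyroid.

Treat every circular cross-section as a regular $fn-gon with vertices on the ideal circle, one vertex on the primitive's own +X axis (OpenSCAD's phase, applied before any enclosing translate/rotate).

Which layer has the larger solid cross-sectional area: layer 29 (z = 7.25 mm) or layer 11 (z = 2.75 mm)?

Layer 29 (z = 7.25): the cube is absent (z outside [0, 6.5]); the r=6.5 cylinder at (13.5, -2.5) gives a regular 12-gon of circumradius 6.5 (constant along its height) (area = (12/2)·6.500²·sin(360°/12) = 126.75 mm²); Merging all regions: only the r=6.5 cylinder at (13.5, -2.5) is present, so the union is just that shape — area = 126.75 mm². So its area = 126.75 mm². Layer 11 (z = 2.75): the cube is present — its section is the full 8×25 rectangle (area 200.00 mm²); the cylinder at (13.5, -2.5): section is a regular 12-gon, circumradius r=6.5 (area = (12/2)·6.500²·sin(360°/12) = 126.75 mm²); Taking the union: the regions partially overlap — summed areas 326.75 mm² minus the doubly-counted overlap 0.18 mm² gives 326.57 mm² — area = 326.57 mm². So its area = 326.57 mm². Layer 11 is larger (326.57 vs 126.75 mm²).

layer 11 (z = 2.75 mm)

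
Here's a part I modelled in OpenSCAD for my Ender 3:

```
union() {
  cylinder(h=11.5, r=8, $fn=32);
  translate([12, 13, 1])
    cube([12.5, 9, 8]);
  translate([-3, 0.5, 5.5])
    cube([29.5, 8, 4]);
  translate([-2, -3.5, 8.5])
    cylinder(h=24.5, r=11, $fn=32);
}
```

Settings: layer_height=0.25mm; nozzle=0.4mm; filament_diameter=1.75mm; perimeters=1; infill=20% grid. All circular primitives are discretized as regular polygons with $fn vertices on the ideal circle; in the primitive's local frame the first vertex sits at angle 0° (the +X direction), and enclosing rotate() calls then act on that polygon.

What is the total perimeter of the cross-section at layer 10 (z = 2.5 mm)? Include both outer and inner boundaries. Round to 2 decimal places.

At z = 2.5 mm: the r=8 cylinder contributes a regular 32-gon of circumradius 8 (perimeter = 2·32·8.000·sin(180°/32) = 50.18 mm); the cube at (12, 13) (footprint 12.5×9) is included at this height (perimeter 43.00 mm); the cube at (-3, 0.5) is absent (z outside [5.5, 9.5]); the cylinder at (-2, -3.5) is not intersected at this z (z outside [8.5, 33]); Merging all regions: the 2 present regions are separate (no shared area or edge), so areas and boundary lengths simply add and each stays a separate island — boundary = 93.18 mm. Overall, the cross-section has 2 separate islands. Total boundary length (outer) = 93.18 mm.

93.18 mm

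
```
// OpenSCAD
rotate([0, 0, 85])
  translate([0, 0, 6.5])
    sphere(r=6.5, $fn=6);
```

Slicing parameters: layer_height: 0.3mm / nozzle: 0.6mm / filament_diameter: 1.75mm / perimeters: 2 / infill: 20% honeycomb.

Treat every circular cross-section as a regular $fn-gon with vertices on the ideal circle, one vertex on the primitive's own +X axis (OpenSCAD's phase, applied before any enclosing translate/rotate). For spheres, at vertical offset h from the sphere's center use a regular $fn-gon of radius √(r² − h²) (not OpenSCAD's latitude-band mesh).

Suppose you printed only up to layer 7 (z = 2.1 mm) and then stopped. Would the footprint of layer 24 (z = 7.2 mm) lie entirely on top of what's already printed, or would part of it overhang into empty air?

part overhangs

Compare the two slices. At z = 2.1: the r=6.5 sphere slices to a regular 6-gon of circumradius 4.784 (√(r²−h²) with h=4.4 from center) (area = (6/2)·4.784²·sin(360°/6) = 59.47 mm²); (whole slice rotated 85° about Z — lengths, areas and connectivity unchanged). At z = 7.2: the r=6.5 sphere slices to a regular 6-gon of circumradius 6.462 (√(r²−h²) with h=0.7 from center) (area = (6/2)·6.462²·sin(360°/6) = 108.50 mm²); (whole slice rotated 85° about Z — lengths, areas and connectivity unchanged). Checking containment: at z = 7.2 the cross-section extends beyond the z = 2.1 cross-section by about 49.03 mm².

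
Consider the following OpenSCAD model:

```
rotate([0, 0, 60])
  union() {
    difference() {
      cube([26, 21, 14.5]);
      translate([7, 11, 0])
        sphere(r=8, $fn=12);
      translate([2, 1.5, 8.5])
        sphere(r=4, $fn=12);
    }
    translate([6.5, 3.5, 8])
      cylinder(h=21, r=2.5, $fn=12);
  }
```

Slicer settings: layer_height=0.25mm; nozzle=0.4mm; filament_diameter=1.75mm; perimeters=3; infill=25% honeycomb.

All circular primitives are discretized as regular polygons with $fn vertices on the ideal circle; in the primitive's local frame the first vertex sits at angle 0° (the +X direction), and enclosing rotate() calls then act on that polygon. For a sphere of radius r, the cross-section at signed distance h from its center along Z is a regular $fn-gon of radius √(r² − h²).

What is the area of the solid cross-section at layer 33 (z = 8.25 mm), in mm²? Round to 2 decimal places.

521.64 mm²

At z = 8.25 mm: the cube is present — its section is the full 26×21 rectangle (area 546.00 mm²); the sphere at (7, 11) does not reach this height (|z−center|=8.250 > r=8); the r=4 sphere at (2, 1.5) contributes a regular 12-gon of circumradius √(4²−0.25²) = 3.992 (area = (12/2)·3.992²·sin(360°/12) = 47.81 mm²); After the difference (first − rest): starting from the 26×21 cube (546.00 mm²), the r=4 sphere at (2, 1.5) partially overlaps it — only the 28.09 mm² overlap (of its 47.81 mm²) is removed, clipping the outline — area = 517.91 mm²; the r=2.5 cylinder at (6.5, 3.5) gives a regular 12-gon of circumradius 2.5 (constant along its height) (area = (12/2)·2.500²·sin(360°/12) = 18.75 mm²); Merging all regions: the regions partially overlap — summed areas 536.66 mm² minus the doubly-counted overlap 15.02 mm² gives 521.64 mm² — area = 521.64 mm²; (rotated 60° about Z; rotation is an isometry so areas/perimeters/island counts are preserved). Overall, the cross-section is a single solid region. Net area = 521.64 mm².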